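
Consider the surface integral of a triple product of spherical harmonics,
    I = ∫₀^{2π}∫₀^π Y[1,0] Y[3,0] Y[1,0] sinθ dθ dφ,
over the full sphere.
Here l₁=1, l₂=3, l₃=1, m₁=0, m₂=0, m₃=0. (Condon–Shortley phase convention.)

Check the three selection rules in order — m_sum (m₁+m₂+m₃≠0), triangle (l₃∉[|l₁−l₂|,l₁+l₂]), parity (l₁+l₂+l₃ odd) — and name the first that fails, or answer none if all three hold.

azimuthal sum: 0 + 0 + 0 = 0  ✓
l₃ must lie in [2,4]; have l₃=1  ✗
L = 1 + 3 + 1 = 5 (odd)

triangle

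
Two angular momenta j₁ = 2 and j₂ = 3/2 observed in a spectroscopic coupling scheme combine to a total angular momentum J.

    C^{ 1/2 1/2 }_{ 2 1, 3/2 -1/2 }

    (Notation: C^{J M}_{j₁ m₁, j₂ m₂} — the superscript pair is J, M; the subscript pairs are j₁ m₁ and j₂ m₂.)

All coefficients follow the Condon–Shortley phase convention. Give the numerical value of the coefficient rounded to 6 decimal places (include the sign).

−√(3/10) ≈ -0.547723

√[2·3!1!0!/5! · 3!1!1!2!1!0!] = √(6/5)
  +(−1)^1/∏(1,2,0,0,1,0)! = -1/2  (running -1/2)
⟨..|..⟩ = √(6/5)·(-1/2) = -0.547723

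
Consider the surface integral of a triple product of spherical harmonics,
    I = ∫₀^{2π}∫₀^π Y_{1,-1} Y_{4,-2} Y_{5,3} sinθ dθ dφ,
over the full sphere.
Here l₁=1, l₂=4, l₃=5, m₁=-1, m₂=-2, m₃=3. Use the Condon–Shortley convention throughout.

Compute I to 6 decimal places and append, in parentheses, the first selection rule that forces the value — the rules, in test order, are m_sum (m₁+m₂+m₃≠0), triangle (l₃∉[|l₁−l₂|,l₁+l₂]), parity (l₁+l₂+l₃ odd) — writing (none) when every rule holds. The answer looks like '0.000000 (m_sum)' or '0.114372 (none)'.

Checks pass: Σm=0; 10 even; l₃=5∈[3,5].
(2·1+1)(2·4+1)(2·5+1) = 297
Δ: 0! 2! 8! / 11! → 1/495
sum: t=0:+1/576 = 1/576
3j²(1 4 5; 0 0 0) = Δ·Π!·Σ² = 5/99  (sign -1)
sum: t=0:+1/2880 = 1/2880
3j²(1 4 5; -1 -2 3) = Δ·Π!·Σ² = 28/495  (sign +1)
combine: 4πI² = 297·5/99·28/495 = 28/33
take √, sign -1: I = -0.25984664
No selection rule forces the value: the integral is nonzero (none).

-0.259847 (none)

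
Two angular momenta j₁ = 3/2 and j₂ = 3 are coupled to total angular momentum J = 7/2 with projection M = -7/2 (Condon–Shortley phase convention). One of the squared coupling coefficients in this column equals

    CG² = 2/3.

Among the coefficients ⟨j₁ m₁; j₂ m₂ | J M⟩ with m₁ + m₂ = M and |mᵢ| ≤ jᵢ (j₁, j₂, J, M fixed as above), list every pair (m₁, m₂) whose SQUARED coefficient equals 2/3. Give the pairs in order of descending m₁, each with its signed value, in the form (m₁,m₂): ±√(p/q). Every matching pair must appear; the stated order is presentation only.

(-1/2,-3): +√(2/3)

Admissible pairs with m₁+m₂ = M = -7/2: (-3/2,-2), (-1/2,-3)
  (m₁,m₂)=(-1/2,-3): CG² = 2/3, CG = +√(2/3)   ← matches the target
  (m₁,m₂)=(-3/2,-2): CG² = 1/3, CG = −√(1/3)
Pairs with CG² = 2/3: (-1/2,-3): +√(2/3)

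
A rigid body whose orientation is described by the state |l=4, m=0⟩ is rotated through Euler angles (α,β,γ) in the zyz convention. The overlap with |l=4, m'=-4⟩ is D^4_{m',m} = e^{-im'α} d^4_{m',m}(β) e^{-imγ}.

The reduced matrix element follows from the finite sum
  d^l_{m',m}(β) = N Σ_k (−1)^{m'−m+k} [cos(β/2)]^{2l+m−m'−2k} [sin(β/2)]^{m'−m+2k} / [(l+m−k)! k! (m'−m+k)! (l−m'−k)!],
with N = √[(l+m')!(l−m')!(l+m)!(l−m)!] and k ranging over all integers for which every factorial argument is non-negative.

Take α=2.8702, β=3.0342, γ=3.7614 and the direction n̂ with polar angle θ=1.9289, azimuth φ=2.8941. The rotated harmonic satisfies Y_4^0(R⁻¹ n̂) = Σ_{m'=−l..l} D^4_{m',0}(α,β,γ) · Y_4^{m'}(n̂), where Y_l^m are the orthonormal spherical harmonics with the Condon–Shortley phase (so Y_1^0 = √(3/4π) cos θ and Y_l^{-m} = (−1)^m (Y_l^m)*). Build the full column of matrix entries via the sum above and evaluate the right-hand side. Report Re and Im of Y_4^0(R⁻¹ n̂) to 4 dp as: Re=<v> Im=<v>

Re=-0.1717 Im=0.0000

Need the full column D^4_{m',0} for m'=−4..4 at α=2.8702, β=3.0342, γ=3.7614.
cos(β/2)=0.053671, sin(β/2)=0.998559
d^4_{-4,0}: single k=4 term ⇒ +0.000069;  D = +0.000032-0.000061i
d^4_{-3,0}: k∈[3..4] ⇒ +0.000005 -0.001816 = -0.001811;  D = +0.001243-0.001317i
d^4_{-2,0}: k∈[2..4] ⇒ +0.000000 -0.000209 +0.027092 = +0.026883;  D = +0.023019-0.013886i
d^4_{-1,0}: k∈[1..4] ⇒ +0.000000 -0.000012 +0.004119 -0.237611 = -0.233504;  D = +0.224957-0.062596i
d^4_{0,0}: k∈[0..4] ⇒ +0.000000 -0.000000 +0.000297 -0.045691 +0.988528 = +0.943133;  D = +0.943133+0.000000i
d^4_{1,0}: k∈[0..3] ⇒ -0.000000 +0.000012 -0.004119 +0.237611 = +0.233504;  D = -0.224957-0.062596i
d^4_{2,0}: k∈[0..2] ⇒ +0.000000 -0.000209 +0.027092 = +0.026883;  D = +0.023019+0.013886i
d^4_{3,0}: k∈[0..1] ⇒ -0.000005 +0.001816 = +0.001811;  D = -0.001243-0.001317i
d^4_{4,0}: single k=0 term ⇒ +0.000069;  D = +0.000032+0.000061i
Y_4^{m'}(θ=1.9289,φ=2.8941) and Σ D·Y over m':
  (+0.0000-0.0001i)·(+0.1868+0.2846i)  (+0.0012-0.0013i)·(+0.2655+0.2437i)  (+0.0230-0.0139i)·(-0.0362-0.0195i)  (+0.2250-0.0626i)·(-0.3222-0.0814i)  (+0.9431+0.0000i)·(-0.0166+0.0000i)  (-0.2250-0.0626i)·(+0.3222-0.0814i)  (+0.0230+0.0139i)·(-0.0362+0.0195i)  (-0.0012-0.0013i)·(-0.2655+0.2437i)  (+0.0000+0.0001i)·(+0.1868-0.2846i)
Y_4^0(R⁻¹ n̂) = -0.171712+0.000000i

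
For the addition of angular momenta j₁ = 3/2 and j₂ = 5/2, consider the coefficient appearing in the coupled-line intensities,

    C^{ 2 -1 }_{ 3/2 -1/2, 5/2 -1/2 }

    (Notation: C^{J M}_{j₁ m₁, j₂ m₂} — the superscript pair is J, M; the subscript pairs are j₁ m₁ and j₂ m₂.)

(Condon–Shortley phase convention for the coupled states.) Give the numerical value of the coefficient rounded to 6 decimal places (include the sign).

triangle: 2!×1!×3!/7! = 12/5040
(j±m)!: 1!×2!×2!×3!×1!×3! = 144
prefactor² = (2J+1)×Δ×N² = 12/7
  k=1: −1/(1!×1!×1!×1!×0!×2!) = -1/2
  k=2: +1/(2!×0!×0!×0!×1!×3!) = 1/12
Σ = -5/12  ⇒  CG² = 12/7×(-5/12)² = 25/84
CG = −√(25/84) = -0.545545

−√(25/84) = -0.545545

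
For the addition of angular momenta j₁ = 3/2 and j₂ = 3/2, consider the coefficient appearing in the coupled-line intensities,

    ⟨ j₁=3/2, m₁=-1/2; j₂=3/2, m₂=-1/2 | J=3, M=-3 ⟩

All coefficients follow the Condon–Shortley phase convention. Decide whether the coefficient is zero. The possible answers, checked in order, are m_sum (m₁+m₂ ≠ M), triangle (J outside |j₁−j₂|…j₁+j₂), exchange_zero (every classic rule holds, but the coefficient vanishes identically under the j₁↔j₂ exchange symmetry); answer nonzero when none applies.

m-sum: m₁+m₂ = -1/2+(-1/2) = -1, M = -3  ✗ ⇒ coefficient is 0

m_sum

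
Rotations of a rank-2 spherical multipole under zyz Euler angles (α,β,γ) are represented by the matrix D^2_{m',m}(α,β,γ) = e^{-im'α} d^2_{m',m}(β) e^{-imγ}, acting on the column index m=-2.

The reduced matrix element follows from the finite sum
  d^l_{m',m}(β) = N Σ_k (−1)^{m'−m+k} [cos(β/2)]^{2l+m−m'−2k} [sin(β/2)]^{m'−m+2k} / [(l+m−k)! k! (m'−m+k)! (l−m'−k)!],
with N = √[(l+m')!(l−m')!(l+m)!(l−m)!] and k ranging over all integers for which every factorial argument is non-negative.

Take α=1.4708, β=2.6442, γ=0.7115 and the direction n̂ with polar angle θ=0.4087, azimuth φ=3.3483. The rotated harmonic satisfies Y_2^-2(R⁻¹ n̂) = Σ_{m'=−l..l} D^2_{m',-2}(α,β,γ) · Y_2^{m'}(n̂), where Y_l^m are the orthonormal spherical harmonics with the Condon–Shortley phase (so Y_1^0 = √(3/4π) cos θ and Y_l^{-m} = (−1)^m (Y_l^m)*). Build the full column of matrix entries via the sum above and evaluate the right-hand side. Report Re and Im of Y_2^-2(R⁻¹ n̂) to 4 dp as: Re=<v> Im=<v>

Re=-0.0981 Im=0.0017

Need the full column D^2_{m',-2} for m'=−2..2 at α=1.4708, β=2.6442, γ=0.7115.
cos(β/2)=0.246141, sin(β/2)=0.969234
d^2_{-2,-2}: single k=0 term ⇒ +0.003671;  D = -0.001251-0.003451i
d^2_{-1,-2}: single k=0 term ⇒ -0.028907;  D = +0.028024-0.007090i
d^2_{0,-2}: single k=0 term ⇒ +0.139412;  D = +0.020530+0.137892i
d^2_{1,-2}: single k=0 term ⇒ -0.448228;  D = -0.447716+0.021417i
d^2_{2,-2}: single k=0 term ⇒ +0.882500;  D = +0.046042-0.881298i
Y_2^{m'}(θ=0.4087,φ=3.3483) and Σ D·Y over m':
  (-0.0013-0.0035i)·(+0.0559-0.0245i)  (+0.0280-0.0071i)·(-0.2757+0.0578i)  (+0.0205+0.1379i)·(+0.4813+0.0000i)  (-0.4477+0.0214i)·(+0.2757+0.0578i)  (+0.0460-0.8813i)·(+0.0559+0.0245i)
Y_2^-2(R⁻¹ n̂) = -0.098109+0.001696i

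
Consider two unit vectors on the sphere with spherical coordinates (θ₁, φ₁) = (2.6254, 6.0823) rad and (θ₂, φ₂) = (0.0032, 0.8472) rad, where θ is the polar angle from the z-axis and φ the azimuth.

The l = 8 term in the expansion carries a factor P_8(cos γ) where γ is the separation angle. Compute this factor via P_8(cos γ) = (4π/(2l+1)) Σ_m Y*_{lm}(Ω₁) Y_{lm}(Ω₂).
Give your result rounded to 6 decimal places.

-0.349256

Summing Y*_{l m}(θ₁,φ₁)·Y_{l m}(θ₂,φ₂) over m ∈ [−8, 8]; prefactor 4π/(2·8+1) = 0.739198:
  m=-8: (-0.00007 - 0.00181j) × (0.00000 - 0.00000j) = -0.00000 - 0.00000j  (running Σ = -0.00000 - 0.00000j)
  m=-7: (-0.00210 + 0.01262j) × (0.00000 + 0.00000j) = -0.00000 + 0.00000j  (running Σ = -0.00000 + 0.00000j)
  m=-6: (0.02012 - 0.05258j) × (0.00000 + 0.00000j) = 0.00000 - 0.00000j  (running Σ = 0.00000 - 0.00000j)
  m=-5: (-0.09277 + 0.14589j) × (-0.00000 + 0.00000j) = -0.00000 - 0.00000j  (running Σ = -0.00000 - 0.00000j)
  m=-4: (0.25813 - 0.26767j) × (-0.00000 + 0.00000j) = -0.00000 + 0.00000j  (running Σ = -0.00000 + 0.00000j)
  m=-3: (-0.42491 + 0.29236j) × (-0.00000 - 0.00000j) = 0.00000 - 0.00000j  (running Σ = 0.00000 - 0.00000j)
  m=-2: (0.29144 - 0.12383j) × (-0.00001 - 0.00010j) = -0.00002 - 0.00003j  (running Σ = -0.00002 - 0.00003j)
  m=-1: (0.22935 - 0.04670j) × (0.01045 - 0.01183j) = 0.00184 - 0.00320j  (running Σ = 0.00183 - 0.00323j)
  m=0: (-0.40944 + 0.00000j) × (1.16289 + 0.00000j) = -0.47614 + 0.00000j  (running Σ = -0.47431 - 0.00323j)
  m=1: (-0.22935 - 0.04670j) × (-0.01045 - 0.01183j) = 0.00184 + 0.00320j  (running Σ = -0.47246 - 0.00003j)
  m=2: (0.29144 + 0.12383j) × (-0.00001 + 0.00010j) = -0.00002 + 0.00003j  (running Σ = -0.47248 - 0.00000j)
  m=3: (0.42491 + 0.29236j) × (0.00000 - 0.00000j) = 0.00000 + 0.00000j  (running Σ = -0.47248 + 0.00000j)
  m=4: (0.25813 + 0.26767j) × (-0.00000 - 0.00000j) = -0.00000 - 0.00000j  (running Σ = -0.47248 - 0.00000j)
  m=5: (0.09277 + 0.14589j) × (0.00000 + 0.00000j) = -0.00000 + 0.00000j  (running Σ = -0.47248 - 0.00000j)
  m=6: (0.02012 + 0.05258j) × (0.00000 - 0.00000j) = 0.00000 + 0.00000j  (running Σ = -0.47248 + 0.00000j)
  m=7: (0.00210 + 0.01262j) × (-0.00000 + 0.00000j) = -0.00000 - 0.00000j  (running Σ = -0.47248 - 0.00000j)
  m=8: (-0.00007 + 0.00181j) × (0.00000 + 0.00000j) = -0.00000 + 0.00000j  (running Σ = -0.47248 - 0.00000j)
Accumulated sum -0.47248 - 0.00000j; after 4π/(2l+1) scaling, -0.34926 - 0.00000j ⇒ P_8 = -0.349256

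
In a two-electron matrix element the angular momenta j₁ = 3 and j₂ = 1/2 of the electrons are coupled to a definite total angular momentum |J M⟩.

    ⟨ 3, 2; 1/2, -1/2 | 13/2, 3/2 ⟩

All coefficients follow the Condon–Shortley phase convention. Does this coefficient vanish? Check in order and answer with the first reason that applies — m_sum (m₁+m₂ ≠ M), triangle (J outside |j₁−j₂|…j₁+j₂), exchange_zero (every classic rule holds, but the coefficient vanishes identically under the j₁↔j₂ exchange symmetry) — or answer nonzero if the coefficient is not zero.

m-sum: m₁+m₂ = 2+(-1/2) = 3/2, M = 3/2  ✓
triangle: need |j₁−j₂| ≤ J ≤ j₁+j₂, i.e. J ∈ [5/2, 7/2]; J = 13/2 is outside ✗ ⇒ coefficient is 0

triangle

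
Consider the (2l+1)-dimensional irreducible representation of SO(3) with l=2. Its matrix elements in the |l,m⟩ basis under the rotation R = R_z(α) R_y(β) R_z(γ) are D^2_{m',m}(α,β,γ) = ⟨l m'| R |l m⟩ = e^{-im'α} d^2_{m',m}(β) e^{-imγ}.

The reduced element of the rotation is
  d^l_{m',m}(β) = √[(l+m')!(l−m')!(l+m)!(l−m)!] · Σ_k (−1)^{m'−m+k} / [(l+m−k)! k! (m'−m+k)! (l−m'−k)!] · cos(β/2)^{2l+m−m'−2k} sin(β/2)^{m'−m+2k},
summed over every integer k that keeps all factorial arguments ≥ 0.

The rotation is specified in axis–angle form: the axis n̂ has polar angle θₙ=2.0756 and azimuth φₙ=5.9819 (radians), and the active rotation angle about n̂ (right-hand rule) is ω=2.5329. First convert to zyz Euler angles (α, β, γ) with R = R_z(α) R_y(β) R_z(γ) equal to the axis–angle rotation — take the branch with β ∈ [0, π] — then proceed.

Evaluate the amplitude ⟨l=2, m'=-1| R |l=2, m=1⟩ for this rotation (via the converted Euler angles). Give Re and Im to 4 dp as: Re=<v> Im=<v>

Re=-0.1211 Im=0.0833

Axis–angle → zyz. n̂ = (sinθₙcosφₙ, sinθₙsinφₙ, cosθₙ) = (+0.835844, -0.259734, -0.483636), ω = 2.5329.
R = I cosω + sinω [n̂]ₓ + (1−cosω) n̂n̂ᵀ gives
  R = [+0.451396, -0.118663, -0.884399; -0.671744, -0.697589, -0.249259; -0.587369, +0.706604, -0.394599]
β = atan2(√(R₁₃²+R₂₃²), R₃₃) = 1.976428; α = atan2(R₂₃, R₁₃) mod 2π = 3.416307; γ = atan2(R₃₂, −R₃₁) mod 2π = 0.877285
First d^2_{-1,1}(β=1.9764), then the phase factors e^{-i(-1)α} and e^{-i(1)γ}:
c=cos(1.976428/2)=0.550182, s=sin(1.976428/2)=0.835045; N=√[1·6·6·1]=6.000000
The bounds max(0,m−m')=2 and min(l+m,l−m')=3 give 2 terms
  k=2: (−1)^0·6.0000/(2)·0.5502^2·0.8350^2 = +0.633219
  k=3: (−1)^1·6.0000/(6)·0.5502^0·0.8350^4 = -0.486227
d^2_{-1,1}(1.9764) = +0.633219 -0.486227 = +0.146992
Phases: e^{-i·(-1)·3.4163}=-0.962503-0.271272i, e^{-i·(1)·0.8773}=+0.639241-0.769006i ⇒ D=-0.121104+0.083309i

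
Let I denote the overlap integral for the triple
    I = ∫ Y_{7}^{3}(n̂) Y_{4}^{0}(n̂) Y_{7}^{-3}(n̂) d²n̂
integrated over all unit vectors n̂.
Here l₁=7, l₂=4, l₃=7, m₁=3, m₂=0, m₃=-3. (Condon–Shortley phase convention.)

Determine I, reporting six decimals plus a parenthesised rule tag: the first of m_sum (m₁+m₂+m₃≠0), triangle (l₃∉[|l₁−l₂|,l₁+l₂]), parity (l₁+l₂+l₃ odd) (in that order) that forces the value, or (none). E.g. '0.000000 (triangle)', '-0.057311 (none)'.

0.041060 (none)

Checks pass: Σm=0; 18 even; l₃=7∈[3,11].
(2·7+1)(2·4+1)(2·7+1) = 2025
Δ: 4! 10! 4! / 19! → 1/58198140
sum: t=0:+1/17418240 t=1:−1/622080 t=2:+1/230400 t=3:−1/622080 t=4:+1/17418240 = 1/806400
3j²(7 4 7; 0 0 0) = Δ·Π!·Σ² = 2268/230945  (sign -1)
sum: t=0:+1/9953280 t=1:−1/1088640 t=2:+1/1290240 t=3:−1/13063680 t=4:+1/2090188800 = -83/696729600
3j²(7 4 7; 3 0 -3) = Δ·Π!·Σ² = 6889/6466460  (sign -1)
combine: 4πI² = 2025·2268/230945·6889/6466460 = 45198729/2133423721
take √, sign +1: I = 0.04106006
No selection rule forces the value: the integral is nonzero (none).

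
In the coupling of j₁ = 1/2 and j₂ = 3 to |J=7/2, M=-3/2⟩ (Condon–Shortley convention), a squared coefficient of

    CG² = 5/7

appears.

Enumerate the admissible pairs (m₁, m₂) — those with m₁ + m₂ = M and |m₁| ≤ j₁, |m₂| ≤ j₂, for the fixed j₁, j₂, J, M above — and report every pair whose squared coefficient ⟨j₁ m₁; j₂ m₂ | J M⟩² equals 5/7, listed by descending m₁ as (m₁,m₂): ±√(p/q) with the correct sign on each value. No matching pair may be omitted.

Admissible pairs with m₁+m₂ = M = -3/2: (-1/2,-1), (1/2,-2)
  (m₁,m₂)=(1/2,-2): CG² = 2/7, CG = +√(2/7)
  (m₁,m₂)=(-1/2,-1): CG² = 5/7, CG = +√(5/7)   ← matches the target
Pairs with CG² = 5/7: (-1/2,-1): +√(5/7)

(-1/2,-1): +√(5/7)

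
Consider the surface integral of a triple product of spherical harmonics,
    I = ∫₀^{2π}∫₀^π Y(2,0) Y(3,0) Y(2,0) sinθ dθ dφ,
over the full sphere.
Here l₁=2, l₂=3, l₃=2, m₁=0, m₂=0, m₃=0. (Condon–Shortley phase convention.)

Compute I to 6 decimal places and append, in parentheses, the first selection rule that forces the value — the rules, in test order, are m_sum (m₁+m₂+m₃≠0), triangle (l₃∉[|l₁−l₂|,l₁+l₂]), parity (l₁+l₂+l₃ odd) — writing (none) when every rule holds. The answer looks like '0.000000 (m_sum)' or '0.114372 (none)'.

l₁+l₂+l₃=7 is odd: 3j(l;000)=0 ⇒ I=0

0.000000 (parity)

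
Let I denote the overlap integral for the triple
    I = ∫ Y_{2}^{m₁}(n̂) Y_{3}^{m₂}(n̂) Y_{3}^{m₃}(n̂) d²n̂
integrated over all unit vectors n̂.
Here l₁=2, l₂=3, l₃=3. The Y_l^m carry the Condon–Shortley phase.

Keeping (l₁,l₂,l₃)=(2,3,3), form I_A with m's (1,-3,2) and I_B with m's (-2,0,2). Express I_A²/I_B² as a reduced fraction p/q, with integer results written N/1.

Same 2,3,3: normalisation and zero-m 3j drop out of the ratio.
A: Δ: 2! 2! 4! / 9! → 1/3780; sum: t=0:+1/48 = 1/48; 3j²(2 3 3; 1 -3 2) = Δ·Π!·Σ² = 5/84  (sign -1)
B: Δ: 2! 2! 4! / 9! → 1/3780; sum: t=2:+1/24 = 1/24; 3j²(2 3 3; -2 0 2) = Δ·Π!·Σ² = 1/21  (sign -1)
I_A²/I_B² = (5/84)/(1/21) = 5/4

5/4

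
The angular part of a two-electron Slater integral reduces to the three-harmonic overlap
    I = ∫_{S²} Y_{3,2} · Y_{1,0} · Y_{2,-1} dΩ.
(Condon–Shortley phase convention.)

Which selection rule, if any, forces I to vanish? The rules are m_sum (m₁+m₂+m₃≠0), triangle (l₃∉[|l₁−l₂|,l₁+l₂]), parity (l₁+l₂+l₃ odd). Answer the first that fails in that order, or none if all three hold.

m_sum

Σmᵢ = 1  ✗
l₃∈[|l₁−l₂|,l₁+l₂]=[2,4], have l₃=2
Σlᵢ = 6 ⇒ even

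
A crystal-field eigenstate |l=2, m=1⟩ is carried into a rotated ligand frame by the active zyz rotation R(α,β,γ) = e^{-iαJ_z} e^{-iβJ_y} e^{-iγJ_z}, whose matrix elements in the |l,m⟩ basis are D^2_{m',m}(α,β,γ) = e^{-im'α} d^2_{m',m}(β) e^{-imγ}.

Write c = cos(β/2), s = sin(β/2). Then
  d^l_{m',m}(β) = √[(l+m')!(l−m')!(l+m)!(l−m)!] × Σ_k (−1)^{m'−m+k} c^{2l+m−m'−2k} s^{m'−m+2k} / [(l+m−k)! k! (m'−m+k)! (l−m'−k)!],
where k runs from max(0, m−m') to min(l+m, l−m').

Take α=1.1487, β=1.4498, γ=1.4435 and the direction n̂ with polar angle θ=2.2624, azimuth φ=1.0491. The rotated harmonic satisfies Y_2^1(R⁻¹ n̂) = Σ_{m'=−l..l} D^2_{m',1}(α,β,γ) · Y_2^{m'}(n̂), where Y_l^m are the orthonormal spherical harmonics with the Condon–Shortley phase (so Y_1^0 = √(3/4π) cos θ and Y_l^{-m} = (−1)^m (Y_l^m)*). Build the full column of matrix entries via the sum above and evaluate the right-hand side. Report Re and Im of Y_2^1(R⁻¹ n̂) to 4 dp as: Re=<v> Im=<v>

Need the full column D^2_{m',1} for m'=−2..2 at α=1.1487, β=1.4498, γ=1.4435.
cos(β/2)=0.748566, sin(β/2)=0.663061
d^2_{-2,1}: single k=3 term ⇒ +0.436435;  D = +0.286759+0.329006i
d^2_{-1,1}: k∈[2..3] ⇒ +0.739073 -0.193292 = +0.545782;  D = +0.522237-0.158576i
d^2_{0,1}: k∈[1..2] ⇒ +0.681269 -0.534522 = +0.146748;  D = +0.018630-0.145560i
d^2_{1,1}: k∈[0..1] ⇒ +0.313993 -0.739073 = -0.425081;  D = +0.362526+0.221964i
d^2_{2,1}: single k=0 term ⇒ -0.556254;  D = +0.459314-0.313766i
Y_2^{m'}(θ=2.2624,φ=1.0491) and Σ D·Y over m':
  (+0.2868+0.3290i)·(-0.1153-0.1980i)  (+0.5222-0.1586i)·(-0.1891+0.3290i)  (+0.0186-0.1456i)·(+0.0695+0.0000i)  (+0.3625+0.2220i)·(+0.1891+0.3290i)  (+0.4593-0.3138i)·(-0.1153+0.1980i)
Y_2^1(R⁻¹ n̂) = -0.008532+0.385369i

Re=-0.0085 Im=0.3854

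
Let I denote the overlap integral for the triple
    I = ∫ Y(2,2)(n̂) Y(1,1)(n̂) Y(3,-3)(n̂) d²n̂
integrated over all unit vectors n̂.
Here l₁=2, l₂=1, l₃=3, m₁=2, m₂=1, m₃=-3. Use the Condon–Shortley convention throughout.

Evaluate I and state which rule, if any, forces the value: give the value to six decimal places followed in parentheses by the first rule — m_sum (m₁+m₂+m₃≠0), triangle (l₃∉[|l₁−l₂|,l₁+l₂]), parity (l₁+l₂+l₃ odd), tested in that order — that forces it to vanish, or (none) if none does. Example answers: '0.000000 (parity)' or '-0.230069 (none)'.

Checks pass: Σm=0; 6 even; l₃=3∈[1,3].
(2·2+1)(2·1+1)(2·3+1) = 105
Δ: 0! 4! 2! / 7! → 1/105
sum: t=0:+1/4 = 1/4
3j²(2 1 3; 0 0 0) = Δ·Π!·Σ² = 3/35  (sign -1)
sum: t=0:+1/48 = 1/48
3j²(2 1 3; 2 1 -3) = Δ·Π!·Σ² = 1/7  (sign +1)
combine: 4πI² = 105·3/35·1/7 = 9/7
take √, sign -1: I = -0.31986543
No selection rule forces the value: the integral is nonzero (none).

-0.319865 (none)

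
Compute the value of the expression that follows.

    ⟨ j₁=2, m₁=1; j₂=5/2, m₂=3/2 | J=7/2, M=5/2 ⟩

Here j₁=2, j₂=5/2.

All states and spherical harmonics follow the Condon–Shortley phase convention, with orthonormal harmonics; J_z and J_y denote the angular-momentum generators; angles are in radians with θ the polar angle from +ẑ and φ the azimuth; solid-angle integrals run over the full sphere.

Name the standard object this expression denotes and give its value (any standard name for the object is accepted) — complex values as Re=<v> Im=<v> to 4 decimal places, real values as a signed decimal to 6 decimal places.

This is a Clebsch–Gordan (vector-coupling) coefficient.
√[8·1!3!4!/9! · 3!1!4!1!6!1!] = √(2304/7)
  +(−1)^0/∏(0,1,1,4,2,0)! = 1/48  (running 1/48)
  +(−1)^1/∏(1,0,0,3,3,1)! = -1/36  (running -1/144)
⟨..|..⟩ = √(2304/7)·(-1/144) = -0.125988

Clebsch–Gordan coefficient, −√(1/63) ≈ -0.125988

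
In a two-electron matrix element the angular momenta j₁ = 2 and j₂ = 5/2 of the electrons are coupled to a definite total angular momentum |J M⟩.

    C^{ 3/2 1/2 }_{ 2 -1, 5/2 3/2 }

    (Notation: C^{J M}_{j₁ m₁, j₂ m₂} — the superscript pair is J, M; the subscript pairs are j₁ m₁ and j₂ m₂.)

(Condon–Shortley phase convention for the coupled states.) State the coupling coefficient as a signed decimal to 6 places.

+√(2/105) = +0.138013

√[4·3!1!2!/7! · 1!3!4!1!2!1!] = √(96/35)
  +(−1)^2/∏(2,1,1,2,0,0)! = 1/4  (running 1/4)
  +(−1)^3/∏(3,0,0,1,1,1)! = -1/6  (running 1/12)
⟨..|..⟩ = √(96/35)·(1/12) = +0.138013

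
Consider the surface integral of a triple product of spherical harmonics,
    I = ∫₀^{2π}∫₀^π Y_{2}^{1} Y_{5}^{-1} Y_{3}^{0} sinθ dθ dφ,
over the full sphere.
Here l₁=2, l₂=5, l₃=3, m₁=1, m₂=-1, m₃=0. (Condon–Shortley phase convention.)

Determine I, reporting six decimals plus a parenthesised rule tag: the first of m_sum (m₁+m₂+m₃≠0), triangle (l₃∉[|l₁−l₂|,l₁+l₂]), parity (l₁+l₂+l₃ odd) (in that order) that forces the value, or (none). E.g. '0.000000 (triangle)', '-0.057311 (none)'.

-0.214318 (none)

Checks pass: Σm=0; 10 even; l₃=3∈[3,7].
(2·2+1)(2·5+1)(2·3+1) = 385
Δ: 4! 0! 6! / 11! → 1/2310
sum: t=2:+1/144 = 1/144
3j²(2 5 3; 0 0 0) = Δ·Π!·Σ² = 10/231  (sign -1)
sum: t=1:−1/216 = -1/216
3j²(2 5 3; 1 -1 0) = Δ·Π!·Σ² = 8/231  (sign +1)
combine: 4πI² = 385·10/231·8/231 = 400/693
take √, sign -1: I = -0.21431790
No selection rule forces the value: the integral is nonzero (none).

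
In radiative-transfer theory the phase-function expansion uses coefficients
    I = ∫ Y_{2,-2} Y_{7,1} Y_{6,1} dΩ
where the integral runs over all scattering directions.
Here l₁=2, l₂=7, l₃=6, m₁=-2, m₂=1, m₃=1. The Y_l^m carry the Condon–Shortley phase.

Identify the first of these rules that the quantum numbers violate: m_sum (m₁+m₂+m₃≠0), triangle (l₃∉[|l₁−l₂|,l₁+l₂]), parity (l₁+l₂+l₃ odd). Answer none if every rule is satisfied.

Σmᵢ = 0  ✓
l₃∈[|l₁−l₂|,l₁+l₂]=[5,9], have l₃=6  ✓
Σlᵢ = 15 ⇒ odd  ✗

parity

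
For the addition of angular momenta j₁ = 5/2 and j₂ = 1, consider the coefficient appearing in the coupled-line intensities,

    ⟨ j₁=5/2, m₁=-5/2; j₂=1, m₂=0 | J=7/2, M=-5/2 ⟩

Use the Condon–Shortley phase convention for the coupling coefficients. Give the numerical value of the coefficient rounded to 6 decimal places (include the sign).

+√(2/7) = +0.534522

triangle: 0!×5!×2!/8! = 240/40320
(j±m)!: 0!×5!×1!×1!×1!×6! = 86400
prefactor² = (2J+1)×Δ×N² = 28800/7
  k=0: +1/(0!×0!×5!×1!×0!×1!) = 1/120
Σ = 1/120  ⇒  CG² = 28800/7×(1/120)² = 2/7
CG = +√(2/7) = +0.534522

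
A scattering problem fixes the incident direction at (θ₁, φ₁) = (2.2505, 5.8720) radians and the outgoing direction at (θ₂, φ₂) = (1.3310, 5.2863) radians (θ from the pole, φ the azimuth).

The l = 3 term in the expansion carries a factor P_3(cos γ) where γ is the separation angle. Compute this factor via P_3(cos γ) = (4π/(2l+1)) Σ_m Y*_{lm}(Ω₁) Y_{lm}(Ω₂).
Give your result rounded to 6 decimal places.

Summing Y*_{l m}(θ₁,φ₁)·Y_{l m}(θ₂,φ₂) over m ∈ [−3, 3]; prefactor 4π/(2·3+1) = 1.795196:
  m=-3: Y*=0.06495 - 0.18524j  Y=-0.37808 + 0.05750j  product -0.01390 + 0.07377j
  m=-2: Y*=-0.26443 + 0.28474j  Y=-0.09401 + 0.20885j  product -0.03461 - 0.08199j
  m=-1: Y*=0.22475 - 0.09800j  Y=-0.12237 - 0.18928j  product -0.04605 - 0.03055j
  m=+0: Y*=0.24032 + 0.00000j  Y=-0.24090 + 0.00000j  product -0.05789 + 0.00000j
  m=+1: Y*=-0.22475 - 0.09800j  Y=0.12237 - 0.18928j  product -0.04605 + 0.03055j
  m=+2: Y*=-0.26443 - 0.28474j  Y=-0.09401 - 0.20885j  product -0.03461 + 0.08199j
  m=+3: Y*=-0.06495 - 0.18524j  Y=0.37808 + 0.05750j  product -0.01390 - 0.07377j
Total Σ_m = -0.24702 + 0.00000j. Multiply by 1.795196: -0.44345 + 0.00000j. P_3(cos γ) = -0.443453

-0.443453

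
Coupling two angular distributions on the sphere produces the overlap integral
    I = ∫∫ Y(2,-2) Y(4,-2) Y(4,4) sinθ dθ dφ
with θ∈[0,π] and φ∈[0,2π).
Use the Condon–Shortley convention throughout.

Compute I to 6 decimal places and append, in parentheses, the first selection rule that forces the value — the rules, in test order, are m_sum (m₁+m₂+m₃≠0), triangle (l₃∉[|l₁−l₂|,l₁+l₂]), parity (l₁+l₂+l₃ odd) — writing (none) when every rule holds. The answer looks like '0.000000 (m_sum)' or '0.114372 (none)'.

Checks pass: Σm=0; 10 even; l₃=4∈[2,6].
(2·2+1)(2·4+1)(2·4+1) = 405
Δ: 2! 2! 6! / 11! → 1/13860
sum: t=0:+1/192 t=1:−1/36 t=2:+1/192 = -5/288
3j²(2 4 4; 0 0 0) = Δ·Π!·Σ² = 20/693  (sign -1)
sum: t=2:+1/2880 = 1/2880
3j²(2 4 4; -2 -2 4) = Δ·Π!·Σ² = 2/165  (sign +1)
combine: 4πI² = 405·20/693·2/165 = 120/847
take √, sign -1: I = -0.10618031
No selection rule forces the value: the integral is nonzero (none).

-0.106180 (none)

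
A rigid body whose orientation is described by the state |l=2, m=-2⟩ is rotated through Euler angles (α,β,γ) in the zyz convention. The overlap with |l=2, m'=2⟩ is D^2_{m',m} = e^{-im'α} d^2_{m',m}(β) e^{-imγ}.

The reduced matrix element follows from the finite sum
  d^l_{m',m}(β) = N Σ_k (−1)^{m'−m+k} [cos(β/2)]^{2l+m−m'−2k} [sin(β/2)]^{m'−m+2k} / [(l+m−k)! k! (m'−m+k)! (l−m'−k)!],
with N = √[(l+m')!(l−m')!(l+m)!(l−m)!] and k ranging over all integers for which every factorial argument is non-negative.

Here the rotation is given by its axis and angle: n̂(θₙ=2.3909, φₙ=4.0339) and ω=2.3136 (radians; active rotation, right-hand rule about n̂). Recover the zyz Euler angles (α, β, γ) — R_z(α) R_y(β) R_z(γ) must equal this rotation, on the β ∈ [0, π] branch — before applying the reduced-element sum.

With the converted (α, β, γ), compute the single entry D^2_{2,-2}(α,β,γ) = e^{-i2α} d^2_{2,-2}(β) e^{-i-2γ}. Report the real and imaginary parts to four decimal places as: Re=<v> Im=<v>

Axis–angle → zyz. n̂ = (sinθₙcosφₙ, sinθₙsinφₙ, cosθₙ) = (-0.428126, -0.531065, -0.731217), ω = 2.3136.
R = I cosω + sinω [n̂]ₓ + (1−cosω) n̂n̂ᵀ gives
  R = [-0.369093, +0.919737, +0.133619; -0.157455, -0.203573, +0.966316; +0.915958, +0.335621, +0.219954]
β = atan2(√(R₁₃²+R₂₃²), R₃₃) = 1.349029; α = atan2(R₂₃, R₁₃) mod 2π = 1.433391; γ = atan2(R₃₂, −R₃₁) mod 2π = 2.790369
Split into d^2_{2,-2}(β=1.3490) × two z-phases.
Half-angle: c=0.781010, s=0.624518. N=√(24·1·1·24)=24.000000
Admissible k: 0..0 (factorial args all ≥0)
  k=0: (−1)^4·24.0000/(24)·0.7810^0·0.6245^4 = +0.152118
d^2_{2,-2}(1.3490) = +0.152118
Phases: e^{-i·(2)·1.4334}=-0.962477-0.271365i, e^{-i·(-2)·2.7904}=+0.763263-0.646087i ⇒ D=-0.138419+0.063087i

Re=-0.1384 Im=0.0631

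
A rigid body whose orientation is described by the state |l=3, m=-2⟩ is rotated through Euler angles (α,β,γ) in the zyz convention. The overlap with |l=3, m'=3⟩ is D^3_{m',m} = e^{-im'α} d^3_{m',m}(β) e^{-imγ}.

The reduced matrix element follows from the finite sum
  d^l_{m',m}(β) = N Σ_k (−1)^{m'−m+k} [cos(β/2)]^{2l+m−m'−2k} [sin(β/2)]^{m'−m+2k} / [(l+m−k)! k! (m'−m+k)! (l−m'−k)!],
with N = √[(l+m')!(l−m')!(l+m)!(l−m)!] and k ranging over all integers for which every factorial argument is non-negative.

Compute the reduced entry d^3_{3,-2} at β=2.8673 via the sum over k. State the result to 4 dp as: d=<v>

d^3_{3,-2}(β=2.8673) via the finite sum:
Half-angle: c=0.136717, s=0.990610. N=√(720·1·1·120)=293.938769
k: max(0,(-2)−(3))=0 … min(3+(-2),3−(3))=0
  k=0: (−1)^5·293.9388/(120)·0.1367^1·0.9906^5 = -0.319456
d^3_{3,-2}(2.8673) = -0.319456

d=-0.3195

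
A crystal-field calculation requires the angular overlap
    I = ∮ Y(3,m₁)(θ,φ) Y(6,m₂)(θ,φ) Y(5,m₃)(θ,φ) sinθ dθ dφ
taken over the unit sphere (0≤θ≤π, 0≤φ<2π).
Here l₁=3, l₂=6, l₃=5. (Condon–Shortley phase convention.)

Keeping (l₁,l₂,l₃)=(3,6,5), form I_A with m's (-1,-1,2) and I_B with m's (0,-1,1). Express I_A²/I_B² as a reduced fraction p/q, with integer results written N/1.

3/7

l's match ⇒ only the (l;m) 3-j factors differ between A and B.
A: triangle coeff Δ(3,6,5) = 1/675675; Σ_t [2,4]: t=2:+1/5760 t=3:−1/8640 t=4:+1/241920 = 1/16128; (3j)²=5/1001 [(3 6 5; -1 -1 2)], sign=-1
B: triangle coeff Δ(3,6,5) = 1/675675; Σ_t [1,3]: t=1:−1/6912 t=2:+1/2880 t=3:−1/17280 = 1/6912; (3j)²=5/429 [(3 6 5; 0 -1 1)], sign=+1
I_A²/I_B² = (5/1001)/(5/429) = 3/7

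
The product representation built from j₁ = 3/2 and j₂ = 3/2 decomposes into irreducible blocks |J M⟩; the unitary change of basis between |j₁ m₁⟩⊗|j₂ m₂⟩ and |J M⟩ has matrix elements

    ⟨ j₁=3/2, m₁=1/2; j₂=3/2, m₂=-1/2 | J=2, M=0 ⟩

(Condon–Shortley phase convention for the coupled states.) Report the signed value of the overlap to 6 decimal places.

√[5·1!2!2!/6! · 2!1!1!2!2!2!] = √(4/9)
  +(−1)^0/∏(0,1,1,1,1,1)! = 1  (running 1)
  +(−1)^1/∏(1,0,0,0,2,2)! = -1/4  (running 3/4)
⟨..|..⟩ = √(4/9)·(3/4) = +0.500000

+√(1/4) ≈ +0.500000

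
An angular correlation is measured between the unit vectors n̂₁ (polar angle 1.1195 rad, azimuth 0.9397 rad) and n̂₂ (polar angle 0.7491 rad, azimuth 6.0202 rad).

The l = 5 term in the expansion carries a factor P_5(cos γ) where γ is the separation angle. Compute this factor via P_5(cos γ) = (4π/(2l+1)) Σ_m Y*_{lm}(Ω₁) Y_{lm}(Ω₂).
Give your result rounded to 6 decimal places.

Addition theorem: P_5(cos γ) = (4π/11) Σ_m Y*_{lm}(Ω₁) Y_{lm}(Ω₂), m = −5…5:
  [-5]  conj(Y_{5,-5})(Ω₁) = (-0.003804, -0.273860) ; Y_{5,-5}(Ω₂) = (0.017202, 0.065757) ; Δ = (0.017943, -0.004961)
  [-4]  conj(Y_{5,-4})(Ω₁) = (-0.342315, -0.242942) ; Y_{5,-4}(Ω₂) = (0.114618, 0.200716) ; Δ = (0.009527, -0.096554)
  [-3]  conj(Y_{5,-3})(Ω₁) = (-0.170215, 0.056879) ; Y_{5,-3}(Ω₂) = (0.294532, 0.296635) ; Δ = (-0.067006, -0.033739)
  [-2]  conj(Y_{5,-2})(Ω₁) = (0.078057, -0.244856) ; Y_{5,-2}(Ω₂) = (0.303025, 0.175911) ; Δ = (0.066726, -0.060466)
  [-1]  conj(Y_{5,-1})(Ω₁) = (-0.153590, -0.210168) ; Y_{5,-1}(Ω₂) = (-0.098673, -0.026565) ; Δ = (0.009572, 0.024818)
  [+0]  conj(Y_{5,0})(Ω₁) = (0.202216, -0.000000) ; Y_{5,0}(Ω₂) = (-0.378628, 0.000000) ; Δ = (-0.076564, 0.000000)
  [+1]  conj(Y_{5,1})(Ω₁) = (0.153590, -0.210168) ; Y_{5,1}(Ω₂) = (0.098673, -0.026565) ; Δ = (0.009572, -0.024818)
  [+2]  conj(Y_{5,2})(Ω₁) = (0.078057, 0.244856) ; Y_{5,2}(Ω₂) = (0.303025, -0.175911) ; Δ = (0.066726, 0.060466)
  [+3]  conj(Y_{5,3})(Ω₁) = (0.170215, 0.056879) ; Y_{5,3}(Ω₂) = (-0.294532, 0.296635) ; Δ = (-0.067006, 0.033739)
  [+4]  conj(Y_{5,4})(Ω₁) = (-0.342315, 0.242942) ; Y_{5,4}(Ω₂) = (0.114618, -0.200716) ; Δ = (0.009527, 0.096554)
  [+5]  conj(Y_{5,5})(Ω₁) = (0.003804, -0.273860) ; Y_{5,5}(Ω₂) = (-0.017202, 0.065757) ; Δ = (0.017943, 0.004961)
Accumulated sum (-0.003041, 0.000000); after 4π/(2l+1) scaling, (-0.003474, 0.000000) ⇒ P_5 = -0.003474

-0.003474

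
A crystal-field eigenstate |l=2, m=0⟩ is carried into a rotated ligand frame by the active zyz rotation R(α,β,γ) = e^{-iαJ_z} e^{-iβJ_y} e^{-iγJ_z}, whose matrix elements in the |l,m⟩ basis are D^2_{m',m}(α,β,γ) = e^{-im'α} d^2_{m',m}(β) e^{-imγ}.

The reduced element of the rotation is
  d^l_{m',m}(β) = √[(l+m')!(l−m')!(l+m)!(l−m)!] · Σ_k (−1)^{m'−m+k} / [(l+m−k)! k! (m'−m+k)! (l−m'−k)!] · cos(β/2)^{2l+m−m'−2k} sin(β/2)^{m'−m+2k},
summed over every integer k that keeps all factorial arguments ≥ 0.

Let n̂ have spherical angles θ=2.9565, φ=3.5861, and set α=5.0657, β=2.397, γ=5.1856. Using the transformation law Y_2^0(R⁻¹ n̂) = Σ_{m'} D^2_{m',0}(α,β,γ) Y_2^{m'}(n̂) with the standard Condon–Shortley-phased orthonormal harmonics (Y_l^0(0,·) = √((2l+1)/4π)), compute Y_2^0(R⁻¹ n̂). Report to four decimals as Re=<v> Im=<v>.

Re=0.1946 Im=0.0000

Need the full column D^2_{m',0} for m'=−2..2 at α=5.0657, β=2.3970, γ=5.1856.
cos(β/2)=0.363755, sin(β/2)=0.931495
d^2_{-2,0}: single k=2 term ⇒ +0.281226;  D = -0.213889-0.182591i
d^2_{-1,0}: k∈[1..2] ⇒ +0.109821 -0.720155 = -0.610334;  D = -0.211179+0.572635i
d^2_{0,0}: k∈[0..2] ⇒ +0.017508 -0.459240 +0.752872 = +0.311140;  D = +0.311140+0.000000i
d^2_{1,0}: k∈[0..1] ⇒ -0.109821 +0.720155 = +0.610334;  D = +0.211179+0.572635i
d^2_{2,0}: single k=0 term ⇒ +0.281226;  D = -0.213889+0.182591i
Y_2^{m'}(θ=2.9565,φ=3.5861) and Σ D·Y over m':
  (-0.2139-0.1826i)·(+0.0082-0.0102i)  (-0.2112+0.5726i)·(+0.1262-0.0601i)  (+0.3111+0.0000i)·(+0.5987+0.0000i)  (+0.2112+0.5726i)·(-0.1262-0.0601i)  (-0.2139+0.1826i)·(+0.0082+0.0102i)
Y_2^0(R⁻¹ n̂) = +0.194590+0.000000i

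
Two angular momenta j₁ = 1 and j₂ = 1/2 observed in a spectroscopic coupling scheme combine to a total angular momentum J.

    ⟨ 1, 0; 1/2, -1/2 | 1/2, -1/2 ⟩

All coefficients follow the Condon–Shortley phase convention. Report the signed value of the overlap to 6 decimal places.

j₁+j₂−J=1  J+j₁−j₂=1  J−j₁+j₂=0  j₁+j₂+J+1=3
(j₁±m₁, j₂±m₂, J±M) = (1,1,0,1,0,1)
P² = 1/3
sum k=0..0:
  [0] +1/1 = 1
S = 1
C² = P²·S² = 1/3 ; C = +0.577350

+0.577350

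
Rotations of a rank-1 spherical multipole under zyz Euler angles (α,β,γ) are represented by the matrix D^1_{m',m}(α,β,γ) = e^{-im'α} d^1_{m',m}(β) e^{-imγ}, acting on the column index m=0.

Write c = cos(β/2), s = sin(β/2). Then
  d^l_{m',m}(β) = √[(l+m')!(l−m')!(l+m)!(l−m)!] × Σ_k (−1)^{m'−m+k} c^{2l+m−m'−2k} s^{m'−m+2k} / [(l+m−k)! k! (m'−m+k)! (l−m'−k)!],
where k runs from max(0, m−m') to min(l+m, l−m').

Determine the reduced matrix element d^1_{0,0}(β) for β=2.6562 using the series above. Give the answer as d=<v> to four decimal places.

d=-0.8845

d^1_{0,0}(β=2.6562) via the finite sum:
Half-angle: c=0.240321, s=0.970694. N=√(1·1·1·1)=1.000000
k: max(0,(0)−(0))=0 … min(1+(0),1−(0))=1
  k=0: (−1)^0·1.0000/(1)·0.2403^2·0.9707^0 = +0.057754
  k=1: (−1)^1·1.0000/(1)·0.2403^0·0.9707^2 = -0.942246
d^1_{0,0}(2.6562) = +0.057754 -0.942246 = -0.884492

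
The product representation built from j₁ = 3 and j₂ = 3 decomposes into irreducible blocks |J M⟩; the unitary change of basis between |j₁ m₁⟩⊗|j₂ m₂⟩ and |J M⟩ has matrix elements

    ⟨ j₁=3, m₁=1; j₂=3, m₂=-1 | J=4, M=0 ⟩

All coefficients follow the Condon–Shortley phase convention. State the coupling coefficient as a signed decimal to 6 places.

+√(1/154) = +0.080582

triangle: 2!·4!·4!/11! = 1152/39916800
(j±m)!: 4!·2!·2!·4!·4!·4! = 1327104
prefactor² = (2J+1)·Δ·N² = 663552/1925
  k=0: +1/(0!·2!·2!·2!·2!·2!) = 1/32
  k=1: −1/(1!·1!·1!·1!·3!·3!) = -1/36
  k=2: +1/(2!·0!·0!·0!·4!·4!) = 1/1152
Σ = 5/1152  ⇒  CG² = 663552/1925·(5/1152)² = 1/154
CG = +√(1/154) = +0.080582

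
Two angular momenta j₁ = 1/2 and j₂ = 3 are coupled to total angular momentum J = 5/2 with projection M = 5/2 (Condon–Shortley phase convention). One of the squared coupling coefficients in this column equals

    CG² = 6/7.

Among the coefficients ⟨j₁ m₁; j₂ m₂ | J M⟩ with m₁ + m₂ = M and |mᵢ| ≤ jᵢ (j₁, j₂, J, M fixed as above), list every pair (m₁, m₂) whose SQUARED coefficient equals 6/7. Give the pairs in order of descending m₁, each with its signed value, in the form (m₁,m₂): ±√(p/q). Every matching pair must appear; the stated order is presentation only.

Admissible pairs with m₁+m₂ = M = 5/2: (-1/2,3), (1/2,2)
  (m₁,m₂)=(1/2,2): CG² = 1/7, CG = +√(1/7)
  (m₁,m₂)=(-1/2,3): CG² = 6/7, CG = −√(6/7)   ← matches the target
Pairs with CG² = 6/7: (-1/2,3): −√(6/7)

(-1/2,3): −√(6/7)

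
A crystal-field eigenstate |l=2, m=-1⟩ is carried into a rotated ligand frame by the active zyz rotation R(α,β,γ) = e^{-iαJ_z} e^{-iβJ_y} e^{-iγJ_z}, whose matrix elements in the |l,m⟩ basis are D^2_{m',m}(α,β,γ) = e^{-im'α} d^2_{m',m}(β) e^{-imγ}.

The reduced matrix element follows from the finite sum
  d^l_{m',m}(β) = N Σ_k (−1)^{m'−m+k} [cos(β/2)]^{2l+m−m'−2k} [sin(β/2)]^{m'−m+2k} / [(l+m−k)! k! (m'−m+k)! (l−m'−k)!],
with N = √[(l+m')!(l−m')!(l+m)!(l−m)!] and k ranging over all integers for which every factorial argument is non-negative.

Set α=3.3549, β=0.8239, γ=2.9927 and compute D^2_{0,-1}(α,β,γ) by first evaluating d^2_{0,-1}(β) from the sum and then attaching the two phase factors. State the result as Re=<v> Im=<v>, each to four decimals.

First d^2_{0,-1}(β=0.8239), then the phase factors e^{-i(0)α} and e^{-i(-1)γ}:
Half-angle: c=0.916342, s=0.400397. N=√(2·2·1·6)=4.898979
Admissible k: 0..1 (factorial args all ≥0)
  k=0: (−1)^1·4.8990/(2)·0.9163^3·0.4004^1 = -0.754638
  k=1: (−1)^2·4.8990/(2)·0.9163^1·0.4004^3 = +0.144081
d^2_{0,-1}(0.8239) = -0.754638 +0.144081 = -0.610558
Phases: e^{-i·(0)·3.3549}=+1.000000+0.000000i, e^{-i·(-1)·2.9927}=-0.988936+0.148343i ⇒ D=+0.603803-0.090572i

Re=0.6038 Im=-0.0906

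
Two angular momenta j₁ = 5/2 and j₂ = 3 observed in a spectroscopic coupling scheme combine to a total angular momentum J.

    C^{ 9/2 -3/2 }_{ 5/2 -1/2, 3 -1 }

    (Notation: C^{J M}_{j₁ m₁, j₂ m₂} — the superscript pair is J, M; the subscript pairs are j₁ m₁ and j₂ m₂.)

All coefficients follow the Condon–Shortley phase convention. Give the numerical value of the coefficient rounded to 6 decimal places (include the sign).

√[10·1!4!5!/11! · 2!3!2!4!3!6!] = √(138240/77)
  +(−1)^0/∏(0,1,3,2,1,3)! = 1/72  (running 1/72)
  +(−1)^1/∏(1,0,2,1,2,4)! = -1/96  (running 1/288)
⟨..|..⟩ = √(138240/77)·(1/288) = +0.147122

+0.147122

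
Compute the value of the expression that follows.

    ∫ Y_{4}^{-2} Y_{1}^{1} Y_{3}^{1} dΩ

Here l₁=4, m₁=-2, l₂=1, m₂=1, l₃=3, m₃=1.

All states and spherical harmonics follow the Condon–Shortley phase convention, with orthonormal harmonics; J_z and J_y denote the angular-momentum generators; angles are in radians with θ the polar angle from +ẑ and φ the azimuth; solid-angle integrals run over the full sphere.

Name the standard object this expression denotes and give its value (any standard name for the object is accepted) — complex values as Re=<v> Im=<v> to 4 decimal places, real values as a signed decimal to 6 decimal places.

This is a Gaunt coefficient — the integral of a triple product of spherical harmonics over the sphere.
m-sum 0 ✓  L=8 even ✓  3≤3≤5 ✓
Π(2lᵢ+1) = 9×3×7 = 189
triangle coeff Δ(4,1,3) = 1/252
Σ_t [1,1]: t=1:−1/36 = -1/36
(3j)²=4/63 [(4 1 3; 0 0 0)], sign=+1
Σ_t [2,2]: t=2:+1/96 = 1/96
(3j)²=5/84 [(4 1 3; -2 1 1)], sign=+1
⇒ 4πI² = 5/7
I = (+1)√(5/7/(4π)) = 0.23841361

Gaunt coefficient, +0.238414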